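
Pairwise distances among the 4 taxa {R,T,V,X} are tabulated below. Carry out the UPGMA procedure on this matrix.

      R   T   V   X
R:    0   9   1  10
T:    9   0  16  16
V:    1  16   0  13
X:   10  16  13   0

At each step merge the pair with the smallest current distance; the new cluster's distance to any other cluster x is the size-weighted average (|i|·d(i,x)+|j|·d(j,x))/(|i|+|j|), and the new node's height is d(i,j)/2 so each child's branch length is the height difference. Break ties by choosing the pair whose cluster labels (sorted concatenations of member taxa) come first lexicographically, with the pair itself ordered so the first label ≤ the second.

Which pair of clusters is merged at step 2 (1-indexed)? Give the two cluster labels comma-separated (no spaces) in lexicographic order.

step 1: merge (R,V) at d=1; branch lengths R→1/2, V→1/2; new cluster RV
  updated: d(RV,T)=25/2, d(RV,X)=23/2
step 2: merge (RV,X) at d=23/2; branch lengths RV→21/4, X→23/4; new cluster RVX
  updated: d(RVX,T)=41/3
step 3: merge (RVX,T) at d=41/3; branch lengths RVX→13/12, T→41/6; new cluster RTVX
final tree: (((R:1/2,V:1/2):21/4,X:23/4):13/12,T:41/6)
total length: 239/12

RV,X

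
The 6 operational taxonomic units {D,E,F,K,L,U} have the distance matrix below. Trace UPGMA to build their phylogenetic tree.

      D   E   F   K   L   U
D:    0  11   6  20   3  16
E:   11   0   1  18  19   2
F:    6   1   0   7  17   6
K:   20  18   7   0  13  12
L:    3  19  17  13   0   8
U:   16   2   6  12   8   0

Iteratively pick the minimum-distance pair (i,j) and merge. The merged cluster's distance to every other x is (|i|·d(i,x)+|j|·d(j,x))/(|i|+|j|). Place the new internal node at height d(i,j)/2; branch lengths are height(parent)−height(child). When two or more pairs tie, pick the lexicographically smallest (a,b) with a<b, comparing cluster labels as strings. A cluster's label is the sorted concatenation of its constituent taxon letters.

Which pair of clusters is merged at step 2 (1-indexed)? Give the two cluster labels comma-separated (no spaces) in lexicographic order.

D,L

iteration 1: select E,F (d=1); attach at lengths (1/2, 1/2); label the merged cluster EF
  updated: d(D,EF)=17/2, d(EF,K)=25/2, d(EF,L)=18, d(EF,U)=4
iteration 2: select D,L (d=3); attach at lengths (3/2, 3/2); label the merged cluster DL
  updated: d(DL,EF)=53/4, d(DL,K)=33/2, d(DL,U)=12
iteration 3: select EF,U (d=4); attach at lengths (3/2, 2); label the merged cluster EFU
  updated: d(DL,EFU)=77/6, d(EFU,K)=37/3
iteration 4: select EFU,K (d=37/3); attach at lengths (25/6, 37/6); label the merged cluster EFKU
  updated: d(DL,EFKU)=55/4
iteration 5: select DL,EFKU (d=55/4); attach at lengths (43/8, 17/24); label the merged cluster DEFKLU
final tree: ((D:3/2,L:3/2):43/8,(((E:1/2,F:1/2):3/2,U:2):25/6,K:37/6):17/24)
total length: 287/12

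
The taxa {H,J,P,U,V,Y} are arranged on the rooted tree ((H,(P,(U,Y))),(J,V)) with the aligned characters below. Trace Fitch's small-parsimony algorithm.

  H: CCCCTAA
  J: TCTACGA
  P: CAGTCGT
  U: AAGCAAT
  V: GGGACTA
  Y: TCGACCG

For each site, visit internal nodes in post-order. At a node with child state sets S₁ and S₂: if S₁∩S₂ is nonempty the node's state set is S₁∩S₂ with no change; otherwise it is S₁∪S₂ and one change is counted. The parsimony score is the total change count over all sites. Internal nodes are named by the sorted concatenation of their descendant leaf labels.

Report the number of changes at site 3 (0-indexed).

3

site 0, node UY: U={A} ∪ Y={T} → {A,T} (+1)
site 0, node PUY: P={C} ∪ UY={A,T} → {A,C,T} (+1)
site 0, node HPUY: H={C} ∩ PUY={A,C,T} → {C} (+0)
site 0, node JV: J={T} ∪ V={G} → {G,T} (+1)
site 0, node HJPUVY: HPUY={C} ∪ JV={G,T} → {C,G,T} (+1)
site 1, node UY: U={A} ∪ Y={C} → {A,C} (+1)
site 1, node PUY: P={A} ∩ UY={A,C} → {A} (+0)
site 1, node HPUY: H={C} ∪ PUY={A} → {A,C} (+1)
site 1, node JV: J={C} ∪ V={G} → {C,G} (+1)
site 1, node HJPUVY: HPUY={A,C} ∩ JV={C,G} → {C} (+0)
site 2, node UY: U={G} ∩ Y={G} → {G} (+0)
site 2, node PUY: P={G} ∩ UY={G} → {G} (+0)
site 2, node HPUY: H={C} ∪ PUY={G} → {C,G} (+1)
site 2, node JV: J={T} ∪ V={G} → {G,T} (+1)
site 2, node HJPUVY: HPUY={C,G} ∩ JV={G,T} → {G} (+0)
site 3, node UY: U={C} ∪ Y={A} → {A,C} (+1)
site 3, node PUY: P={T} ∪ UY={A,C} → {A,C,T} (+1)
site 3, node HPUY: H={C} ∩ PUY={A,C,T} → {C} (+0)
site 3, node JV: J={A} ∩ V={A} → {A} (+0)
site 3, node HJPUVY: HPUY={C} ∪ JV={A} → {A,C} (+1)
site 4, node UY: U={A} ∪ Y={C} → {A,C} (+1)
site 4, node PUY: P={C} ∩ UY={A,C} → {C} (+0)
site 4, node HPUY: H={T} ∪ PUY={C} → {C,T} (+1)
site 4, node JV: J={C} ∩ V={C} → {C} (+0)
site 4, node HJPUVY: HPUY={C,T} ∩ JV={C} → {C} (+0)
site 5, node UY: U={A} ∪ Y={C} → {A,C} (+1)
site 5, node PUY: P={G} ∪ UY={A,C} → {A,C,G} (+1)
site 5, node HPUY: H={A} ∩ PUY={A,C,G} → {A} (+0)
site 5, node JV: J={G} ∪ V={T} → {G,T} (+1)
site 5, node HJPUVY: HPUY={A} ∪ JV={G,T} → {A,G,T} (+1)
site 6, node UY: U={T} ∪ Y={G} → {G,T} (+1)
site 6, node PUY: P={T} ∩ UY={G,T} → {T} (+0)
site 6, node HPUY: H={A} ∪ PUY={T} → {A,T} (+1)
site 6, node JV: J={A} ∩ V={A} → {A} (+0)
site 6, node HJPUVY: HPUY={A,T} ∩ JV={A} → {A} (+0)
per-site changes: [4, 3, 2, 3, 2, 4, 2]; total = 20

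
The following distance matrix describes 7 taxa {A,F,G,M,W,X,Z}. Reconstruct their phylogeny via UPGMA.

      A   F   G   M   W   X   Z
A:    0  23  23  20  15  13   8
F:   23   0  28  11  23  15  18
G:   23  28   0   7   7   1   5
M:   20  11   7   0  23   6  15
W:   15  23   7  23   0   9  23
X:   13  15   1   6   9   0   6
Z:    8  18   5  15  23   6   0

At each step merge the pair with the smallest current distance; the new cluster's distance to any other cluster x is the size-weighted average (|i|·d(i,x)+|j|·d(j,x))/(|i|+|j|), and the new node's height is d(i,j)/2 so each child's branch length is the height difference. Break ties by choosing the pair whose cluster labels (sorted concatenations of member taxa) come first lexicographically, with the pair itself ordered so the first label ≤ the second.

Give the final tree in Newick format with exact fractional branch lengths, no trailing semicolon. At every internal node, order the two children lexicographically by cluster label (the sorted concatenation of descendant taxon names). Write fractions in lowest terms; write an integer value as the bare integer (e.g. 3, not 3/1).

1. join G+X (d=1) ⇒ GX; edges |G|=1/2, |X|=1/2
  updated: d(A,GX)=18, d(F,GX)=43/2, d(GX,M)=13/2, d(GX,W)=8, d(GX,Z)=11/2
2. join GX+Z (d=11/2) ⇒ GXZ; edges |GX|=9/4, |Z|=11/4
  updated: d(A,GXZ)=44/3, d(F,GXZ)=61/3, d(GXZ,M)=28/3, d(GXZ,W)=13
3. join GXZ+M (d=28/3) ⇒ GMXZ; edges |GXZ|=23/12, |M|=14/3
  updated: d(A,GMXZ)=16, d(F,GMXZ)=18, d(GMXZ,W)=31/2
4. join A+W (d=15) ⇒ AW; edges |A|=15/2, |W|=15/2
  updated: d(AW,F)=23, d(AW,GMXZ)=63/4
5. join AW+GMXZ (d=63/4) ⇒ AGMWXZ; edges |AW|=3/8, |GMXZ|=77/24
  updated: d(AGMWXZ,F)=59/3
6. join AGMWXZ+F (d=59/3) ⇒ AFGMWXZ; edges |AGMWXZ|=47/24, |F|=59/6
final tree: (((A:15/2,W:15/2):3/8,(((G:1/2,X:1/2):9/4,Z:11/4):23/12,M:14/3):77/24):47/24,F:59/6)
total length: 1031/24

(((A:15/2,W:15/2):3/8,(((G:1/2,X:1/2):9/4,Z:11/4):23/12,M:14/3):77/24):47/24,F:59/6)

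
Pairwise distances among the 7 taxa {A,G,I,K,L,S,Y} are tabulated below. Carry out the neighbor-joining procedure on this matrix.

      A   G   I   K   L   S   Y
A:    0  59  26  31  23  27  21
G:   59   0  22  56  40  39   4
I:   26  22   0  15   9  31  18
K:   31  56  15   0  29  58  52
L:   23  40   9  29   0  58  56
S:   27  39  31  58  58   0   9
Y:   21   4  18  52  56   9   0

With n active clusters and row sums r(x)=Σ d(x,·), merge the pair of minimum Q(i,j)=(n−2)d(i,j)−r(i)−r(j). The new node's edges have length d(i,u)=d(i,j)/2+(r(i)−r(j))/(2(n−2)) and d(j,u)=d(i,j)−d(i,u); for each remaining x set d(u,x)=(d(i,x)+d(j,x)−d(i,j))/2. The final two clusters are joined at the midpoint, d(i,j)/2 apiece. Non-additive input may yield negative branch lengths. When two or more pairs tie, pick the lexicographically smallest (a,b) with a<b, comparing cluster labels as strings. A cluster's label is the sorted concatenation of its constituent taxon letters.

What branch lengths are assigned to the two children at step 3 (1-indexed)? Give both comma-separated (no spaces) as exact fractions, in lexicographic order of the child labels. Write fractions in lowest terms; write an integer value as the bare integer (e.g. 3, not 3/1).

step 1: merge (G,Y) at d=4, Q=-360; branch lengths G→8, Y→-4; new cluster GY
  updated: d(A,GY)=38, d(GY,I)=18, d(GY,K)=52, d(GY,L)=46, d(GY,S)=22
step 2: merge (GY,S) at d=22, Q=-284; branch lengths GY→17/2, S→27/2; new cluster GSY
  updated: d(A,GSY)=43/2, d(GSY,I)=27/2, d(GSY,K)=44, d(GSY,L)=41
step 3: merge (A,GSY) at d=43/2, Q=-157; branch lengths A→23/3, GSY→83/6; new cluster AGSY
  updated: d(AGSY,I)=9, d(AGSY,K)=107/4, d(AGSY,L)=85/4
step 4: merge (AGSY,K) at d=107/4, Q=-297/4; branch lengths AGSY→159/16, K→269/16; new cluster AGKSY
  updated: d(AGKSY,I)=-11/8, d(AGKSY,L)=47/4
step 5: merge (AGKSY,I) at d=-11/8, Q=-155/8; branch lengths AGKSY→11/16, I→-33/16; new cluster AGIKSY
  updated: d(AGIKSY,L)=177/16
step 6: merge (AGIKSY,L) at d=177/16; branch lengths AGIKSY→177/32, L→177/32; new cluster AGIKLSY
final tree: ((((A:23/3,((G:8,Y:-4):17/2,S:27/2):83/6):159/16,K:269/16):11/16,I:-33/16):177/32,L:177/32)
total length: 1343/16

23/3,83/6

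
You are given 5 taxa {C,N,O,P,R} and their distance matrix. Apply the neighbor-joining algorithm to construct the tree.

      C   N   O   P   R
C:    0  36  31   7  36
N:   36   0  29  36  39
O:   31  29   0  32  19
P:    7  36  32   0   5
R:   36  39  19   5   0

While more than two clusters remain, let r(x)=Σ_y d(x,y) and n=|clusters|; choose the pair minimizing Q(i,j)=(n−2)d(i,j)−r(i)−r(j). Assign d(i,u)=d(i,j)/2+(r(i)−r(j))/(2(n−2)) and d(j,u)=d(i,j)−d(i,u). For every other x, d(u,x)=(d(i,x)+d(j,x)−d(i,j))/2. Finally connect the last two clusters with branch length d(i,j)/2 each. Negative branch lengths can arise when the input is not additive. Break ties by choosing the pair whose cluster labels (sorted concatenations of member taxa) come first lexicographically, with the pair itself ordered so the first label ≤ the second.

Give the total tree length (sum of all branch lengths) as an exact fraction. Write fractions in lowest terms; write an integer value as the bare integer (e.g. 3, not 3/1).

477/8

1. join C+P (d=7, Q=-169) ⇒ CP; edges |C|=17/2, |P|=-3/2
  updated: d(CP,N)=65/2, d(CP,O)=28, d(CP,R)=17
2. join CP+R (d=17, Q=-237/2) ⇒ CPR; edges |CP|=73/8, |R|=63/8
  updated: d(CPR,N)=109/4, d(CPR,O)=15
3. join CPR+N (d=109/4, Q=-285/4) ⇒ CNPR; edges |CPR|=53/8, |N|=165/8
  updated: d(CNPR,O)=67/8
4. join CNPR+O (d=67/8) ⇒ CNOPR; edges |CNPR|=67/16, |O|=67/16
final tree: ((((C:17/2,P:-3/2):73/8,R:63/8):53/8,N:165/8):67/16,O:67/16)
total length: 477/8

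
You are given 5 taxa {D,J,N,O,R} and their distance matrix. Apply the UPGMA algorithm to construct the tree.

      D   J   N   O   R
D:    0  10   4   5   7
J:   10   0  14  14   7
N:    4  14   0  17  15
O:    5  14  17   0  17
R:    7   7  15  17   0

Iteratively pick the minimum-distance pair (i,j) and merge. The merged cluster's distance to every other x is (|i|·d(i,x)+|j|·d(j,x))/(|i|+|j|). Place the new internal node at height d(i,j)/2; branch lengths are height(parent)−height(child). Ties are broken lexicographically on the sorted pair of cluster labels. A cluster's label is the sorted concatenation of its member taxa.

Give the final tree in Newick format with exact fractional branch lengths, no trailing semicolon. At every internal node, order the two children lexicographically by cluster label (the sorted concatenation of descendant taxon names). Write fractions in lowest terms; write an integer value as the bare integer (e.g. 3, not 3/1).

1. join D+N (d=4) ⇒ DN; edges |D|=2, |N|=2
  updated: d(DN,J)=12, d(DN,O)=11, d(DN,R)=11
2. join J+R (d=7) ⇒ JR; edges |J|=7/2, |R|=7/2
  updated: d(DN,JR)=23/2, d(JR,O)=31/2
3. join DN+O (d=11) ⇒ DNO; edges |DN|=7/2, |O|=11/2
  updated: d(DNO,JR)=77/6
4. join DNO+JR (d=77/6) ⇒ DJNOR; edges |DNO|=11/12, |JR|=35/12
final tree: (((D:2,N:2):7/2,O:11/2):11/12,(J:7/2,R:7/2):35/12)
total length: 143/6

(((D:2,N:2):7/2,O:11/2):11/12,(J:7/2,R:7/2):35/12)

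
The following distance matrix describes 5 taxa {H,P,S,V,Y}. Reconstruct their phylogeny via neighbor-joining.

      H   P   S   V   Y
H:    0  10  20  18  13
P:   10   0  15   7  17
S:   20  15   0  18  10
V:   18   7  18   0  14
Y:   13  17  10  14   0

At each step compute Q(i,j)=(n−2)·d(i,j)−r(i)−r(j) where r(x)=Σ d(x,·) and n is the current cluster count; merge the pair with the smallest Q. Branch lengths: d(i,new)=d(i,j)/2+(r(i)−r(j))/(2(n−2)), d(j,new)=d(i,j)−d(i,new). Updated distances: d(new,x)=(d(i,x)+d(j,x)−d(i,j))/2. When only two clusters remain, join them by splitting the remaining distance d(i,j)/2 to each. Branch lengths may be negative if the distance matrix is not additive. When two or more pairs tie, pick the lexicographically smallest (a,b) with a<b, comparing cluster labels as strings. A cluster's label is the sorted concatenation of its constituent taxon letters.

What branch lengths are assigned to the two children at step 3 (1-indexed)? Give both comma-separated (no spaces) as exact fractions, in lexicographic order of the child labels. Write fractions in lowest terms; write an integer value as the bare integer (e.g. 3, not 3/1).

1. join S+Y (d=10, Q=-87) ⇒ SY; edges |S|=13/2, |Y|=7/2
  updated: d(H,SY)=23/2, d(P,SY)=11, d(SY,V)=11
2. join H+SY (d=23/2, Q=-50) ⇒ HSY; edges |H|=29/4, |SY|=17/4
  updated: d(HSY,P)=19/4, d(HSY,V)=35/4
3. join HSY+P (d=19/4, Q=-41/2) ⇒ HPSY; edges |HSY|=13/4, |P|=3/2
  updated: d(HPSY,V)=11/2
4. join HPSY+V (d=11/2) ⇒ HPSVY; edges |HPSY|=11/4, |V|=11/4
final tree: (((H:29/4,(S:13/2,Y:7/2):17/4):13/4,P:3/2):11/4,V:11/4)
total length: 127/4

13/4,3/2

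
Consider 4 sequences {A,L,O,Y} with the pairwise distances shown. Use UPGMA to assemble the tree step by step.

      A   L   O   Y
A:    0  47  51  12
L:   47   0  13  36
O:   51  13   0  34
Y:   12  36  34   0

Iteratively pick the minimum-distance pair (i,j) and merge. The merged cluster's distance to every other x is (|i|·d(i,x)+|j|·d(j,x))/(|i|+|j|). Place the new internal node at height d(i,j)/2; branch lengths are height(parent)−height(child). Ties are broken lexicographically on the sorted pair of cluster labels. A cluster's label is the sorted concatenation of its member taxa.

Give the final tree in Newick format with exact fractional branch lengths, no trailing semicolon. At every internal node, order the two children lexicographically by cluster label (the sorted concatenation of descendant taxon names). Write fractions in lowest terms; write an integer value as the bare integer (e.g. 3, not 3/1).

step 1: merge (A,Y) at d=12; branch lengths A→6, Y→6; new cluster AY
  updated: d(AY,L)=83/2, d(AY,O)=85/2
step 2: merge (L,O) at d=13; branch lengths L→13/2, O→13/2; new cluster LO
  updated: d(AY,LO)=42
step 3: merge (AY,LO) at d=42; branch lengths AY→15, LO→29/2; new cluster ALOY
final tree: ((A:6,Y:6):15,(L:13/2,O:13/2):29/2)
total length: 109/2

((A:6,Y:6):15,(L:13/2,O:13/2):29/2)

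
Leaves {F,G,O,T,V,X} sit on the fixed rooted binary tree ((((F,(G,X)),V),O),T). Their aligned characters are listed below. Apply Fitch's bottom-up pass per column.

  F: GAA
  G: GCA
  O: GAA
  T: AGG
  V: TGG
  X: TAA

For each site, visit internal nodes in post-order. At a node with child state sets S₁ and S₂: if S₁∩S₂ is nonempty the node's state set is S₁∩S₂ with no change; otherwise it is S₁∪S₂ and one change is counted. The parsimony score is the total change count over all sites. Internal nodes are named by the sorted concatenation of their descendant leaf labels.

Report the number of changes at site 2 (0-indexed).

GX@0: {G} ∪ {T} = {G,T} (union, +1)
FGX@0: {G} ∩ {G,T} = {G} (intersection, +0)
FGVX@0: {G} ∪ {T} = {G,T} (union, +1)
FGOVX@0: {G,T} ∩ {G} = {G} (intersection, +0)
FGOTVX@0: {G} ∪ {A} = {A,G} (union, +1)
GX@1: {C} ∪ {A} = {A,C} (union, +1)
FGX@1: {A} ∩ {A,C} = {A} (intersection, +0)
FGVX@1: {A} ∪ {G} = {A,G} (union, +1)
FGOVX@1: {A,G} ∩ {A} = {A} (intersection, +0)
FGOTVX@1: {A} ∪ {G} = {A,G} (union, +1)
GX@2: {A} ∩ {A} = {A} (intersection, +0)
FGX@2: {A} ∩ {A} = {A} (intersection, +0)
FGVX@2: {A} ∪ {G} = {A,G} (union, +1)
FGOVX@2: {A,G} ∩ {A} = {A} (intersection, +0)
FGOTVX@2: {A} ∪ {G} = {A,G} (union, +1)
per-site changes: [3, 3, 2]; total = 8

2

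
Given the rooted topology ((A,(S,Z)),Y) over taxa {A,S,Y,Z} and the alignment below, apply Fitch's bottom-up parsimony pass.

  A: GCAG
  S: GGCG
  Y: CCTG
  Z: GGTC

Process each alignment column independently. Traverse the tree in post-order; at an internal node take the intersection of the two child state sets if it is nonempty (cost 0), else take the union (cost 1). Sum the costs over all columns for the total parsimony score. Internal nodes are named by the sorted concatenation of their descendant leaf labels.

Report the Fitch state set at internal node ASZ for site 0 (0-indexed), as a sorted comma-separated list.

[col 0] SZ: children S:{G}, Z:{G} ∩→ {G}; cost 0
[col 0] ASZ: children A:{G}, SZ:{G} ∩→ {G}; cost 0
[col 0] ASYZ: children ASZ:{G}, Y:{C} ∪→ {C,G}; cost 1
[col 1] SZ: children S:{G}, Z:{G} ∩→ {G}; cost 0
[col 1] ASZ: children A:{C}, SZ:{G} ∪→ {C,G}; cost 1
[col 1] ASYZ: children ASZ:{C,G}, Y:{C} ∩→ {C}; cost 0
[col 2] SZ: children S:{C}, Z:{T} ∪→ {C,T}; cost 1
[col 2] ASZ: children A:{A}, SZ:{C,T} ∪→ {A,C,T}; cost 1
[col 2] ASYZ: children ASZ:{A,C,T}, Y:{T} ∩→ {T}; cost 0
[col 3] SZ: children S:{G}, Z:{C} ∪→ {C,G}; cost 1
[col 3] ASZ: children A:{G}, SZ:{C,G} ∩→ {G}; cost 0
[col 3] ASYZ: children ASZ:{G}, Y:{G} ∩→ {G}; cost 0
per-site changes: [1, 1, 2, 1]; total = 5

G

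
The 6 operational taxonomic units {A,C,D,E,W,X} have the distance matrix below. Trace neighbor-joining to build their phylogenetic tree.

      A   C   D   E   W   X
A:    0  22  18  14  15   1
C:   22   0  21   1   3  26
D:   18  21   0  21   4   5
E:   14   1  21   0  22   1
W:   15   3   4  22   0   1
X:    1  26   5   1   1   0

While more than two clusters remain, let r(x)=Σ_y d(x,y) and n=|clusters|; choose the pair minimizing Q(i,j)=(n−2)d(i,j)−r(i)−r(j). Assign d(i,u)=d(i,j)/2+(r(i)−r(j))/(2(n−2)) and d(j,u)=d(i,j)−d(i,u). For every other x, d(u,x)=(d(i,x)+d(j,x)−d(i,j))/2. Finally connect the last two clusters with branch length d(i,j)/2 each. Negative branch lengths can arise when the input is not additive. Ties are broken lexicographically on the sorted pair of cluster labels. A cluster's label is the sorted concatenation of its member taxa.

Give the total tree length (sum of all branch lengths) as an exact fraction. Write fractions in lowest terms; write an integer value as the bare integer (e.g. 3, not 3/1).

193/8

iteration 1: select C,E (d=1, Q=-128); attach at lengths (9/4, -5/4); label the merged cluster CE
  updated: d(A,CE)=35/2, d(CE,D)=41/2, d(CE,W)=12, d(CE,X)=13
iteration 2: select A,X (d=1, Q=-137/2); attach at lengths (23/4, -19/4); label the merged cluster AX
  updated: d(AX,CE)=59/4, d(AX,D)=11, d(AX,W)=15/2
iteration 3: select AX,CE (d=59/4, Q=-51); attach at lengths (31/8, 87/8); label the merged cluster ACEX
  updated: d(ACEX,D)=67/8, d(ACEX,W)=19/8
iteration 4: select ACEX,D (d=67/8, Q=-59/4); attach at lengths (27/8, 5); label the merged cluster ACDEX
  updated: d(ACDEX,W)=-1
iteration 5: select ACDEX,W (d=-1); attach at lengths (-1/2, -1/2); label the merged cluster ACDEWX
final tree: ((((A:23/4,X:-19/4):31/8,(C:9/4,E:-5/4):87/8):27/8,D:5):-1/2,W:-1/2)
total length: 193/8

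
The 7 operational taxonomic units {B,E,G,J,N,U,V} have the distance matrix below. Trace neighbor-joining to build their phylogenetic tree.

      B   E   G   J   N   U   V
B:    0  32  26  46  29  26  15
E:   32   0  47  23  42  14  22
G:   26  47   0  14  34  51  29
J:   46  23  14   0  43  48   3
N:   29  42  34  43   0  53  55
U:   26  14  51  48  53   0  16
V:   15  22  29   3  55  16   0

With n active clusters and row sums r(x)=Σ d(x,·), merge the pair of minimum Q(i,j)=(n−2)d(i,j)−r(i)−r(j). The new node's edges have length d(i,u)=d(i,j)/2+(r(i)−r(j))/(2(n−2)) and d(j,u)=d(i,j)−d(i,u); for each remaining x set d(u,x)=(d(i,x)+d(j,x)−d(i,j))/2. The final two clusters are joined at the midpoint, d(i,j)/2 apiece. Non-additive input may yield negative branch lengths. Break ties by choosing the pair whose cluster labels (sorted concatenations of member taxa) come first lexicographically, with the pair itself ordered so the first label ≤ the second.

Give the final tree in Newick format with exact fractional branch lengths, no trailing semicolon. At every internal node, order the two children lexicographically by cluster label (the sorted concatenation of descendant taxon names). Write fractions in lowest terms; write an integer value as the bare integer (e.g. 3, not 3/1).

step 1: merge (E,U) at d=14, Q=-318; branch lengths E→21/5, U→49/5; new cluster EU
  updated: d(B,EU)=22, d(EU,G)=42, d(EU,J)=57/2, d(EU,N)=81/2, d(EU,V)=12
step 2: merge (J,V) at d=3, Q=-473/2; branch lengths J→65/16, V→-17/16; new cluster JV
  updated: d(B,JV)=29, d(EU,JV)=75/4, d(G,JV)=20, d(JV,N)=95/2
step 3: merge (EU,JV) at d=75/4, Q=-729/4; branch lengths EU→257/24, JV→193/24; new cluster EJUV
  updated: d(B,EJUV)=129/8, d(EJUV,G)=173/8, d(EJUV,N)=277/8
step 4: merge (B,EJUV) at d=129/8, Q=-445/4; branch lengths B→31/4, EJUV→67/8; new cluster BEJUV
  updated: d(BEJUV,G)=63/4, d(BEJUV,N)=95/4
step 5: merge (BEJUV,G) at d=63/4, Q=-147/2; branch lengths BEJUV→11/4, G→13; new cluster BEGJUV
  updated: d(BEGJUV,N)=21
step 6: merge (BEGJUV,N) at d=21; branch lengths BEGJUV→21/2, N→21/2; new cluster BEGJNUV
final tree: (((B:31/4,((E:21/5,U:49/5):257/24,(J:65/16,V:-17/16):193/24):67/8):11/4,G:13):21/2,N:21/2)
total length: 709/8

(((B:31/4,((E:21/5,U:49/5):257/24,(J:65/16,V:-17/16):193/24):67/8):11/4,G:13):21/2,N:21/2)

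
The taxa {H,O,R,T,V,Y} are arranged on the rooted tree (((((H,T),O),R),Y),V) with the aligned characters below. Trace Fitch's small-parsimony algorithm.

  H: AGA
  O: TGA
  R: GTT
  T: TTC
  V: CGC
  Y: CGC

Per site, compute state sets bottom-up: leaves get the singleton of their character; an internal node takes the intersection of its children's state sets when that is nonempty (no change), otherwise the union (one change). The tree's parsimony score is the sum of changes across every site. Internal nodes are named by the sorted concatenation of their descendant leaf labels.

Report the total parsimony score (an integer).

8

HT@0: {A} ∪ {T} = {A,T} (union, +1)
HOT@0: {A,T} ∩ {T} = {T} (intersection, +0)
HORT@0: {T} ∪ {G} = {G,T} (union, +1)
HORTY@0: {G,T} ∪ {C} = {C,G,T} (union, +1)
HORTVY@0: {C,G,T} ∩ {C} = {C} (intersection, +0)
HT@1: {G} ∪ {T} = {G,T} (union, +1)
HOT@1: {G,T} ∩ {G} = {G} (intersection, +0)
HORT@1: {G} ∪ {T} = {G,T} (union, +1)
HORTY@1: {G,T} ∩ {G} = {G} (intersection, +0)
HORTVY@1: {G} ∩ {G} = {G} (intersection, +0)
HT@2: {A} ∪ {C} = {A,C} (union, +1)
HOT@2: {A,C} ∩ {A} = {A} (intersection, +0)
HORT@2: {A} ∪ {T} = {A,T} (union, +1)
HORTY@2: {A,T} ∪ {C} = {A,C,T} (union, +1)
HORTVY@2: {A,C,T} ∩ {C} = {C} (intersection, +0)
per-site changes: [3, 2, 3]; total = 8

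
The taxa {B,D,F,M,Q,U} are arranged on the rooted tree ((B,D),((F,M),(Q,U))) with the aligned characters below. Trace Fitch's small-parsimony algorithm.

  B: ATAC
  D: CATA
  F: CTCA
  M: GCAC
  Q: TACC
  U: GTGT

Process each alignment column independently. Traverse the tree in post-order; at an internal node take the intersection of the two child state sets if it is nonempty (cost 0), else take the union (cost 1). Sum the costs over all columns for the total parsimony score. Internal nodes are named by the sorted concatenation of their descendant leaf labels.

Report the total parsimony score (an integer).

[col 0] BD: children B:{A}, D:{C} ∪→ {A,C}; cost 1
[col 0] FM: children F:{C}, M:{G} ∪→ {C,G}; cost 1
[col 0] QU: children Q:{T}, U:{G} ∪→ {G,T}; cost 1
[col 0] FMQU: children FM:{C,G}, QU:{G,T} ∩→ {G}; cost 0
[col 0] BDFMQU: children BD:{A,C}, FMQU:{G} ∪→ {A,C,G}; cost 1
[col 1] BD: children B:{T}, D:{A} ∪→ {A,T}; cost 1
[col 1] FM: children F:{T}, M:{C} ∪→ {C,T}; cost 1
[col 1] QU: children Q:{A}, U:{T} ∪→ {A,T}; cost 1
[col 1] FMQU: children FM:{C,T}, QU:{A,T} ∩→ {T}; cost 0
[col 1] BDFMQU: children BD:{A,T}, FMQU:{T} ∩→ {T}; cost 0
[col 2] BD: children B:{A}, D:{T} ∪→ {A,T}; cost 1
[col 2] FM: children F:{C}, M:{A} ∪→ {A,C}; cost 1
[col 2] QU: children Q:{C}, U:{G} ∪→ {C,G}; cost 1
[col 2] FMQU: children FM:{A,C}, QU:{C,G} ∩→ {C}; cost 0
[col 2] BDFMQU: children BD:{A,T}, FMQU:{C} ∪→ {A,C,T}; cost 1
[col 3] BD: children B:{C}, D:{A} ∪→ {A,C}; cost 1
[col 3] FM: children F:{A}, M:{C} ∪→ {A,C}; cost 1
[col 3] QU: children Q:{C}, U:{T} ∪→ {C,T}; cost 1
[col 3] FMQU: children FM:{A,C}, QU:{C,T} ∩→ {C}; cost 0
[col 3] BDFMQU: children BD:{A,C}, FMQU:{C} ∩→ {C}; cost 0
per-site changes: [4, 3, 4, 3]; total = 14

14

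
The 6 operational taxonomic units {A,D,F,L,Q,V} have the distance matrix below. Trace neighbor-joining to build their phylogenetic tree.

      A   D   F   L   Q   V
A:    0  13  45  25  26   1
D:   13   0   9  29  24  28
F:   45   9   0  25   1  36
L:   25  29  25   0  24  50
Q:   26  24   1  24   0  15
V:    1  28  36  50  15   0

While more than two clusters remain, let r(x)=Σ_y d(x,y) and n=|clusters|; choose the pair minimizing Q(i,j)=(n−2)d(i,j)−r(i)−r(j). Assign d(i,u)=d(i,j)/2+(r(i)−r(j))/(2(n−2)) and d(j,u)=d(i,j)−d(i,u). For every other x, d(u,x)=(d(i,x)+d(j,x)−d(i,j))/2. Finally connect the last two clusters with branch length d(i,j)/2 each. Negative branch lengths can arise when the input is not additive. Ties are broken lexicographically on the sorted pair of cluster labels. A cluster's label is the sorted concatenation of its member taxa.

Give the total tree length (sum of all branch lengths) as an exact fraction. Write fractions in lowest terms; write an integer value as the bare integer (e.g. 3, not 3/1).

415/8

step 1: merge (A,V) at d=1, Q=-236; branch lengths A→-2, V→3; new cluster AV
  updated: d(AV,D)=20, d(AV,F)=40, d(AV,L)=37, d(AV,Q)=20
step 2: merge (F,Q) at d=1, Q=-141; branch lengths F→3/2, Q→-1/2; new cluster FQ
  updated: d(AV,FQ)=59/2, d(D,FQ)=16, d(FQ,L)=24
step 3: merge (AV,D) at d=20, Q=-223/2; branch lengths AV→123/8, D→37/8; new cluster ADV
  updated: d(ADV,FQ)=51/4, d(ADV,L)=23
step 4: merge (ADV,FQ) at d=51/4, Q=-239/4; branch lengths ADV→47/8, FQ→55/8; new cluster ADFQV
  updated: d(ADFQV,L)=137/8
step 5: merge (ADFQV,L) at d=137/8; branch lengths ADFQV→137/16, L→137/16; new cluster ADFLQV
final tree: ((((A:-2,V:3):123/8,D:37/8):47/8,(F:3/2,Q:-1/2):55/8):137/16,L:137/16)
total length: 415/8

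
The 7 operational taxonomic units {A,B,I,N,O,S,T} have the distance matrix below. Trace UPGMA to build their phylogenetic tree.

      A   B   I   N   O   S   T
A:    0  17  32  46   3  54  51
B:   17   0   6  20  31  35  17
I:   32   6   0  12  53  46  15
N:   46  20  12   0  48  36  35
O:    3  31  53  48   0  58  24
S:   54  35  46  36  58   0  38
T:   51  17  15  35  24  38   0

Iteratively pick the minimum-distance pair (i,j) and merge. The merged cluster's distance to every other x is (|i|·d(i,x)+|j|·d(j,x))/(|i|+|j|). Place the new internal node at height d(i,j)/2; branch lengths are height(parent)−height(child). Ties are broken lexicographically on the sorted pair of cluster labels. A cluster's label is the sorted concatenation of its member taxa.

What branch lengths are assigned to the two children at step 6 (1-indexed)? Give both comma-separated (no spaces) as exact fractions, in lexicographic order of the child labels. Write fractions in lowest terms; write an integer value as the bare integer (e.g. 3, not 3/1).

1. join A+O (d=3) ⇒ AO; edges |A|=3/2, |O|=3/2
  updated: d(AO,B)=24, d(AO,I)=85/2, d(AO,N)=47, d(AO,S)=56, d(AO,T)=75/2
2. join B+I (d=6) ⇒ BI; edges |B|=3, |I|=3
  updated: d(AO,BI)=133/4, d(BI,N)=16, d(BI,S)=81/2, d(BI,T)=16
3. join BI+N (d=16) ⇒ BIN; edges |BI|=5, |N|=8
  updated: d(AO,BIN)=227/6, d(BIN,S)=39, d(BIN,T)=67/3
4. join BIN+T (d=67/3) ⇒ BINT; edges |BIN|=19/6, |T|=67/6
  updated: d(AO,BINT)=151/4, d(BINT,S)=155/4
5. join AO+BINT (d=151/4) ⇒ ABINOT; edges |AO|=139/8, |BINT|=185/24
  updated: d(ABINOT,S)=89/2
6. join ABINOT+S (d=89/2) ⇒ ABINOST; edges |ABINOT|=27/8, |S|=89/4
final tree: (((A:3/2,O:3/2):139/8,(((B:3,I:3):5,N:8):19/6,T:67/6):185/24):27/8,S:89/4)
total length: 2089/24

27/8,89/4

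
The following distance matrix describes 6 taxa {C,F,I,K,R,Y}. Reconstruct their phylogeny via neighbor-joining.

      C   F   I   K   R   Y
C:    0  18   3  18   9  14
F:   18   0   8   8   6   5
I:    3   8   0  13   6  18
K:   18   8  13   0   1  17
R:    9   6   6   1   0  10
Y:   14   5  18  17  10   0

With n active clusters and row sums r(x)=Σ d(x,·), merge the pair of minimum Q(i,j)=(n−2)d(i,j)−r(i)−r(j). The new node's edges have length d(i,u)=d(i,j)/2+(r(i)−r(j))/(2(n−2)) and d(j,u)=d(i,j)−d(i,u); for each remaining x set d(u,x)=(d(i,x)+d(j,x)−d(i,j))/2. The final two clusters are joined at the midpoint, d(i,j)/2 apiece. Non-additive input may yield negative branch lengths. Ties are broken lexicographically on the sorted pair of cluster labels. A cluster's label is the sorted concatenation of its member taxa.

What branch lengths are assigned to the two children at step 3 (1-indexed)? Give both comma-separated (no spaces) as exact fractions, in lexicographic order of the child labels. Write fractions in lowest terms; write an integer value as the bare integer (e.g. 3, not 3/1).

51/8,33/8

iteration 1: select C,I (d=3, Q=-98); attach at lengths (13/4, -1/4); label the merged cluster CI
  updated: d(CI,F)=23/2, d(CI,K)=14, d(CI,R)=6, d(CI,Y)=29/2
iteration 2: select F,Y (d=5, Q=-62); attach at lengths (-1/6, 31/6); label the merged cluster FY
  updated: d(CI,FY)=21/2, d(FY,K)=10, d(FY,R)=11/2
iteration 3: select CI,FY (d=21/2, Q=-71/2); attach at lengths (51/8, 33/8); label the merged cluster CFIY
  updated: d(CFIY,K)=27/4, d(CFIY,R)=1/2
iteration 4: select CFIY,K (d=27/4, Q=-33/4); attach at lengths (25/8, 29/8); label the merged cluster CFIKY
  updated: d(CFIKY,R)=-21/8
iteration 5: select CFIKY,R (d=-21/8); attach at lengths (-21/16, -21/16); label the merged cluster CFIKRY
final tree: ((((C:13/4,I:-1/4):51/8,(F:-1/6,Y:31/6):33/8):25/8,K:29/8):-21/16,R:-21/16)
total length: 181/8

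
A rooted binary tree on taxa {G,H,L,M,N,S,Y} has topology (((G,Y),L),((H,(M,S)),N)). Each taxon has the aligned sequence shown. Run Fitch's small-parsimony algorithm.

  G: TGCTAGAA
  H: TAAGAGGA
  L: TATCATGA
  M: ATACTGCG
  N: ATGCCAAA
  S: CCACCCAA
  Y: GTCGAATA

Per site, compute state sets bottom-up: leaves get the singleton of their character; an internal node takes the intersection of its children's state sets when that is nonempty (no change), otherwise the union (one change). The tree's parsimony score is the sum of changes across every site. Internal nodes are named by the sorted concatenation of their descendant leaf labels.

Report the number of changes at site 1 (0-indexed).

[col 0] GY: children G:{T}, Y:{G} ∪→ {G,T}; cost 1
[col 0] GLY: children GY:{G,T}, L:{T} ∩→ {T}; cost 0
[col 0] MS: children M:{A}, S:{C} ∪→ {A,C}; cost 1
[col 0] HMS: children H:{T}, MS:{A,C} ∪→ {A,C,T}; cost 1
[col 0] HMNS: children HMS:{A,C,T}, N:{A} ∩→ {A}; cost 0
[col 0] GHLMNSY: children GLY:{T}, HMNS:{A} ∪→ {A,T}; cost 1
[col 1] GY: children G:{G}, Y:{T} ∪→ {G,T}; cost 1
[col 1] GLY: children GY:{G,T}, L:{A} ∪→ {A,G,T}; cost 1
[col 1] MS: children M:{T}, S:{C} ∪→ {C,T}; cost 1
[col 1] HMS: children H:{A}, MS:{C,T} ∪→ {A,C,T}; cost 1
[col 1] HMNS: children HMS:{A,C,T}, N:{T} ∩→ {T}; cost 0
[col 1] GHLMNSY: children GLY:{A,G,T}, HMNS:{T} ∩→ {T}; cost 0
[col 2] GY: children G:{C}, Y:{C} ∩→ {C}; cost 0
[col 2] GLY: children GY:{C}, L:{T} ∪→ {C,T}; cost 1
[col 2] MS: children M:{A}, S:{A} ∩→ {A}; cost 0
[col 2] HMS: children H:{A}, MS:{A} ∩→ {A}; cost 0
[col 2] HMNS: children HMS:{A}, N:{G} ∪→ {A,G}; cost 1
[col 2] GHLMNSY: children GLY:{C,T}, HMNS:{A,G} ∪→ {A,C,G,T}; cost 1
[col 3] GY: children G:{T}, Y:{G} ∪→ {G,T}; cost 1
[col 3] GLY: children GY:{G,T}, L:{C} ∪→ {C,G,T}; cost 1
[col 3] MS: children M:{C}, S:{C} ∩→ {C}; cost 0
[col 3] HMS: children H:{G}, MS:{C} ∪→ {C,G}; cost 1
[col 3] HMNS: children HMS:{C,G}, N:{C} ∩→ {C}; cost 0
[col 3] GHLMNSY: children GLY:{C,G,T}, HMNS:{C} ∩→ {C}; cost 0
[col 4] GY: children G:{A}, Y:{A} ∩→ {A}; cost 0
[col 4] GLY: children GY:{A}, L:{A} ∩→ {A}; cost 0
[col 4] MS: children M:{T}, S:{C} ∪→ {C,T}; cost 1
[col 4] HMS: children H:{A}, MS:{C,T} ∪→ {A,C,T}; cost 1
[col 4] HMNS: children HMS:{A,C,T}, N:{C} ∩→ {C}; cost 0
[col 4] GHLMNSY: children GLY:{A}, HMNS:{C} ∪→ {A,C}; cost 1
[col 5] GY: children G:{G}, Y:{A} ∪→ {A,G}; cost 1
[col 5] GLY: children GY:{A,G}, L:{T} ∪→ {A,G,T}; cost 1
[col 5] MS: children M:{G}, S:{C} ∪→ {C,G}; cost 1
[col 5] HMS: children H:{G}, MS:{C,G} ∩→ {G}; cost 0
[col 5] HMNS: children HMS:{G}, N:{A} ∪→ {A,G}; cost 1
[col 5] GHLMNSY: children GLY:{A,G,T}, HMNS:{A,G} ∩→ {A,G}; cost 0
[col 6] GY: children G:{A}, Y:{T} ∪→ {A,T}; cost 1
[col 6] GLY: children GY:{A,T}, L:{G} ∪→ {A,G,T}; cost 1
[col 6] MS: children M:{C}, S:{A} ∪→ {A,C}; cost 1
[col 6] HMS: children H:{G}, MS:{A,C} ∪→ {A,C,G}; cost 1
[col 6] HMNS: children HMS:{A,C,G}, N:{A} ∩→ {A}; cost 0
[col 6] GHLMNSY: children GLY:{A,G,T}, HMNS:{A} ∩→ {A}; cost 0
[col 7] GY: children G:{A}, Y:{A} ∩→ {A}; cost 0
[col 7] GLY: children GY:{A}, L:{A} ∩→ {A}; cost 0
[col 7] MS: children M:{G}, S:{A} ∪→ {A,G}; cost 1
[col 7] HMS: children H:{A}, MS:{A,G} ∩→ {A}; cost 0
[col 7] HMNS: children HMS:{A}, N:{A} ∩→ {A}; cost 0
[col 7] GHLMNSY: children GLY:{A}, HMNS:{A} ∩→ {A}; cost 0
per-site changes: [4, 4, 3, 3, 3, 4, 4, 1]; total = 26

4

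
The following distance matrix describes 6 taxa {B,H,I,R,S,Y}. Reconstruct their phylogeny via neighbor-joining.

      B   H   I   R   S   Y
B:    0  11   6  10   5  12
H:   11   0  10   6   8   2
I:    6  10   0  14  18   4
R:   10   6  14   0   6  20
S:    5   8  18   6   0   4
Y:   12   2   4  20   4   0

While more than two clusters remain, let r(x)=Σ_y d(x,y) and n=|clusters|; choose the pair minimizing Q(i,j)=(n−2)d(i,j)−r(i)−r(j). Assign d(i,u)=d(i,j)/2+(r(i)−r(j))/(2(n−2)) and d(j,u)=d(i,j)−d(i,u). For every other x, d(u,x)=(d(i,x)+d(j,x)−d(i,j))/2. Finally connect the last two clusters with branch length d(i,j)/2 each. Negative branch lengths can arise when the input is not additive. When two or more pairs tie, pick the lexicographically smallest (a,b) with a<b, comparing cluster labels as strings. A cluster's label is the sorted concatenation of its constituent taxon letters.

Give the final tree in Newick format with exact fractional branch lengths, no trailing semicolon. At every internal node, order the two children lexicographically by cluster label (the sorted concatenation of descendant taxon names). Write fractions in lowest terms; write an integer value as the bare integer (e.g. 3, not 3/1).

step 1: merge (I,Y) at d=4, Q=-78; branch lengths I→13/4, Y→3/4; new cluster IY
  updated: d(B,IY)=7, d(H,IY)=4, d(IY,R)=15, d(IY,S)=9
step 2: merge (H,IY) at d=4, Q=-52; branch lengths H→1, IY→3; new cluster HIY
  updated: d(B,HIY)=7, d(HIY,R)=17/2, d(HIY,S)=13/2
step 3: merge (B,HIY) at d=7, Q=-30; branch lengths B→7/2, HIY→7/2; new cluster BHIY
  updated: d(BHIY,R)=23/4, d(BHIY,S)=9/4
step 4: merge (BHIY,R) at d=23/4, Q=-14; branch lengths BHIY→1, R→19/4; new cluster BHIRY
  updated: d(BHIRY,S)=5/4
step 5: merge (BHIRY,S) at d=5/4; branch lengths BHIRY→5/8, S→5/8; new cluster BHIRSY
final tree: (((B:7/2,(H:1,(I:13/4,Y:3/4):3):7/2):1,R:19/4):5/8,S:5/8)
total length: 22

(((B:7/2,(H:1,(I:13/4,Y:3/4):3):7/2):1,R:19/4):5/8,S:5/8)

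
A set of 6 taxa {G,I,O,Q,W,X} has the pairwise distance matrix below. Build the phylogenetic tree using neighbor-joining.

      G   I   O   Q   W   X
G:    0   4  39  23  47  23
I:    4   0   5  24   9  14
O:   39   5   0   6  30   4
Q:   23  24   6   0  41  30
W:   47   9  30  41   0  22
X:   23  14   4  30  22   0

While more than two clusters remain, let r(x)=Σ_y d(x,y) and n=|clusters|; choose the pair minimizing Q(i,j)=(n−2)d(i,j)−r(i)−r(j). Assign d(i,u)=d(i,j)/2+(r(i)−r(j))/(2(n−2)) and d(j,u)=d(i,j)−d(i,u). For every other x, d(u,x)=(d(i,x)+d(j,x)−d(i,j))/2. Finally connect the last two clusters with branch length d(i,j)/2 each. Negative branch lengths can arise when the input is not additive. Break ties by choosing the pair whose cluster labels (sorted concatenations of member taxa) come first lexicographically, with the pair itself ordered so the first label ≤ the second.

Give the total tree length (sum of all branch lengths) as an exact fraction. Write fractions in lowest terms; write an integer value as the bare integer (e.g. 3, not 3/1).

417/8

step 1: merge (O,Q) at d=6, Q=-184; branch lengths O→-2, Q→8; new cluster OQ
  updated: d(G,OQ)=28, d(I,OQ)=23/2, d(OQ,W)=65/2, d(OQ,X)=14
step 2: merge (G,I) at d=4, Q=-257/2; branch lengths G→151/12, I→-103/12; new cluster GI
  updated: d(GI,OQ)=71/4, d(GI,W)=26, d(GI,X)=33/2
step 3: merge (GI,OQ) at d=71/4, Q=-89; branch lengths GI→63/8, OQ→79/8; new cluster GIOQ
  updated: d(GIOQ,W)=163/8, d(GIOQ,X)=51/8
step 4: merge (GIOQ,W) at d=163/8, Q=-195/4; branch lengths GIOQ→19/8, W→18; new cluster GIOQW
  updated: d(GIOQW,X)=4
step 5: merge (GIOQW,X) at d=4; branch lengths GIOQW→2, X→2; new cluster GIOQWX
final tree: ((((G:151/12,I:-103/12):63/8,(O:-2,Q:8):79/8):19/8,W:18):2,X:2)
total length: 417/8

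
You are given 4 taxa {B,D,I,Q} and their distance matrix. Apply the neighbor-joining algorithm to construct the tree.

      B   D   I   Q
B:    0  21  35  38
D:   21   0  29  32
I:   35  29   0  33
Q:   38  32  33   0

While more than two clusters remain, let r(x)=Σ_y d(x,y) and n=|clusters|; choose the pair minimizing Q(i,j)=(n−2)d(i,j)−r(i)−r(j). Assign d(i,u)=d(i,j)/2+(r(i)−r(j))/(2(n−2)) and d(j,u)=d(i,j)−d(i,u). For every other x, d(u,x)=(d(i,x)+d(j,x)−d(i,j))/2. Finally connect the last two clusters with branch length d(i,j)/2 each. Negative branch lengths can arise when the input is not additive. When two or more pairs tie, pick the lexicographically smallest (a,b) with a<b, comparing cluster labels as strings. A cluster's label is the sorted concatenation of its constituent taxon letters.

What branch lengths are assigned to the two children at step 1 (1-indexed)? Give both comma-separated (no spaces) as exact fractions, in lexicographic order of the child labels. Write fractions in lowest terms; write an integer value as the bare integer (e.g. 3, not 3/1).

27/2,15/2

iteration 1: select B,D (d=21, Q=-134); attach at lengths (27/2, 15/2); label the merged cluster BD
  updated: d(BD,I)=43/2, d(BD,Q)=49/2
iteration 2: select BD,I (d=43/2, Q=-79); attach at lengths (13/2, 15); label the merged cluster BDI
  updated: d(BDI,Q)=18
iteration 3: select BDI,Q (d=18); attach at lengths (9, 9); label the merged cluster BDIQ
final tree: (((B:27/2,D:15/2):13/2,I:15):9,Q:9)
total length: 121/2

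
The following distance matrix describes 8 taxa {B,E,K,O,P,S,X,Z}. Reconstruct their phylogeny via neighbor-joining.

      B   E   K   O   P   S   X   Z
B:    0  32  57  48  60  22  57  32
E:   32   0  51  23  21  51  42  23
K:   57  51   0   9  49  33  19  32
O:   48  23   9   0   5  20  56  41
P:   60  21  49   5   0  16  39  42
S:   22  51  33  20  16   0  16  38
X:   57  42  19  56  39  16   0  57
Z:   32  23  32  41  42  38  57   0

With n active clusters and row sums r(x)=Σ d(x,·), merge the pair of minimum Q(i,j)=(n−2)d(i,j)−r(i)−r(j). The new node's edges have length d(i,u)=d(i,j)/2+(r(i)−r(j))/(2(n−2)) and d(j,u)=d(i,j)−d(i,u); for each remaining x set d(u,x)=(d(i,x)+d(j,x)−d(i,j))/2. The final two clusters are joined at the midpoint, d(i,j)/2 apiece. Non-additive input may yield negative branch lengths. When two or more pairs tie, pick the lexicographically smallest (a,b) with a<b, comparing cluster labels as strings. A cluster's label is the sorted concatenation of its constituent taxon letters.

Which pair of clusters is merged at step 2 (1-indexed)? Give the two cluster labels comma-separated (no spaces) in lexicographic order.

1. join K+X (d=19, Q=-422) ⇒ KX; edges |K|=13/2, |X|=25/2
  updated: d(B,KX)=95/2, d(E,KX)=37, d(KX,O)=23, d(KX,P)=69/2, d(KX,S)=15, d(KX,Z)=35
2. join O+P (d=5, Q=-627/2) ⇒ OP; edges |O|=13/20, |P|=87/20
  updated: d(B,OP)=103/2, d(E,OP)=39/2, d(KX,OP)=105/4, d(OP,S)=31/2, d(OP,Z)=39
3. join KX+S (d=15, Q=-969/4) ⇒ KSX; edges |KX|=317/32, |S|=163/32
  updated: d(B,KSX)=109/4, d(E,KSX)=73/2, d(KSX,OP)=107/8, d(KSX,Z)=29
4. join KSX+OP (d=107/8, Q=-1515/8) ⇒ KOPSX; edges |KSX|=61/16, |OP|=153/16
  updated: d(B,KOPSX)=523/16, d(E,KOPSX)=341/16, d(KOPSX,Z)=437/16
5. join B+Z (d=32, Q=-115) ⇒ BZ; edges |B|=627/32, |Z|=397/32
  updated: d(BZ,E)=23/2, d(BZ,KOPSX)=14
6. join BZ+E (d=23/2, Q=-749/16) ⇒ BEZ; edges |BZ|=67/32, |E|=301/32
  updated: d(BEZ,KOPSX)=381/32
7. join BEZ+KOPSX (d=381/32) ⇒ BEKOPSXZ; edges |BEZ|=381/64, |KOPSX|=381/64
final tree: (((B:627/32,Z:397/32):67/32,E:301/32):381/64,(((K:13/2,X:25/2):317/32,S:163/32):61/16,(O:13/20,P:87/20):153/16):381/64)
total length: 3449/32

O,P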